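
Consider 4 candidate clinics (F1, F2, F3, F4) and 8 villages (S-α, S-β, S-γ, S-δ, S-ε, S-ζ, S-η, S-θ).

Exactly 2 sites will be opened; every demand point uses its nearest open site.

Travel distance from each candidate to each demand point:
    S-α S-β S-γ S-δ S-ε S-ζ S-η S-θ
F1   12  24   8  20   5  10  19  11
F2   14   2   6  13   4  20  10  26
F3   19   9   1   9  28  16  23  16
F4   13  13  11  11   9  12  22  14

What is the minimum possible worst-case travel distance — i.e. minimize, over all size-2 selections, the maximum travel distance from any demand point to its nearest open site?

Open {F1, F2}.
  Farthest demand point is S-δ at travel distance 13 (to F2); all others are ≤ 13.
With {F2, F4} the worst case is 14.
With {F2, F3} the worst case is 16.
No size-2 selection achieves below 13.

13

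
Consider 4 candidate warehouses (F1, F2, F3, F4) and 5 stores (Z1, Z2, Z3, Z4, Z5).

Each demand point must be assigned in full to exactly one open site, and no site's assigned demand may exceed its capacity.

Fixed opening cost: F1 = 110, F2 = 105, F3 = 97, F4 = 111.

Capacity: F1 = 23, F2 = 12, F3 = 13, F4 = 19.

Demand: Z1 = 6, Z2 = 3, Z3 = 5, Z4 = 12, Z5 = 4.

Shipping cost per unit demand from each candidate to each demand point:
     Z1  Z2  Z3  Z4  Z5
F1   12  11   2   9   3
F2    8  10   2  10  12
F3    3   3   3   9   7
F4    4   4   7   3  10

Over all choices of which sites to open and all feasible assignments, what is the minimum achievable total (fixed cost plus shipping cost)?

320

Open {F3, F4}; cheapest assignment that respects the capacities:
  F3 (cap 13, load 12): Z2, Z3, Z5 — cost 3×3 + 5×3 + 4×7 = 52
  F4 (cap 19, load 18): Z1, Z4 — cost 6×4 + 12×3 = 60
  Shipping 112, fixed 208 → total 320.
  Any other capacity-feasible assignment to {F3, F4} ships for at least 112.
Compare {F1, F4}: its best feasible assignment gives total 336.
Compare {F2, F4}: its best feasible assignment gives total 362.
Every other set of open sites that can feasibly serve all demand totals ≥ 336 even under its best assignment. Minimum: 320.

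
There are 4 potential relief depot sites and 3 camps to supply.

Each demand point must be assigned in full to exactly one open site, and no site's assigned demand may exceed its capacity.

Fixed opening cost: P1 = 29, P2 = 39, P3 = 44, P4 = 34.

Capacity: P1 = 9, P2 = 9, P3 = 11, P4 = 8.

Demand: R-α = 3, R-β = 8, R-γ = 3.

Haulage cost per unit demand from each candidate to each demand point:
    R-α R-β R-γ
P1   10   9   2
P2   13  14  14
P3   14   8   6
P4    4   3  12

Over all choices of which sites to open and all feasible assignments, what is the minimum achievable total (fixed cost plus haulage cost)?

Open {P1, P4}; cheapest assignment that respects the capacities:
  P1 (cap 9, load 6): R-α, R-γ — cost 3×10 + 3×2 = 36
  P4 (cap 8, load 8): R-β — cost 8×3 = 24
  Shipping 60, fixed 63 → total 123.
  Any other capacity-feasible assignment to {P1, P4} ships for at least 60.
Compare {P3, P4}: its best feasible assignment gives total 162.
Compare {P1, P2, P4}: its best feasible assignment gives total 162.
Every other set of open sites that can feasibly serve all demand totals ≥ 162 even under its best assignment. Minimum: 123.

123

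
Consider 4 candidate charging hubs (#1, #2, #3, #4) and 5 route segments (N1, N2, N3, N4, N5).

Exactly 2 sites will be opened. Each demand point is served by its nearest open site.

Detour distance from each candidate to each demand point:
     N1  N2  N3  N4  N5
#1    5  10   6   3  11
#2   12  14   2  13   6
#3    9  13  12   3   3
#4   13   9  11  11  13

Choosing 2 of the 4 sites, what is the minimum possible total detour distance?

26

Open {#1, #2}.
  N1→#1 5, N2→#1 10, N3→#2 2, N4→#1 3, N5→#2 6  ⇒ total 26.
Compare {#1, #3}: total 27.
Compare {#2, #3}: total 30.
No size-2 selection does better; minimum is 26.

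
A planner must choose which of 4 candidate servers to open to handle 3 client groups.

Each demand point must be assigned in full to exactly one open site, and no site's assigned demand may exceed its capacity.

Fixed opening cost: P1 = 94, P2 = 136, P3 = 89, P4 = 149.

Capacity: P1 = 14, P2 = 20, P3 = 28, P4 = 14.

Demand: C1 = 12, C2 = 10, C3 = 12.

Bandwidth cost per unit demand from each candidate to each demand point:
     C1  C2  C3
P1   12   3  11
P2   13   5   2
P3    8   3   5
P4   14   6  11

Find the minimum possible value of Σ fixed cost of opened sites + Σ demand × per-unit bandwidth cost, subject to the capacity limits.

Open {P1, P3}; cheapest assignment that respects the capacities:
  P1 (cap 14, load 10): C2 — cost 10×3 = 30
  P3 (cap 28, load 24): C1, C3 — cost 12×8 + 12×5 = 156
  Shipping 186, fixed 183 → total 369.
  Any other capacity-feasible assignment to {P1, P3} ships for at least 186.
Compare {P2, P3}: its best feasible assignment gives total 375.
Compare {P3, P4}: its best feasible assignment gives total 454.
Every other set of open sites that can feasibly serve all demand totals ≥ 375 even under its best assignment. Minimum: 369.

369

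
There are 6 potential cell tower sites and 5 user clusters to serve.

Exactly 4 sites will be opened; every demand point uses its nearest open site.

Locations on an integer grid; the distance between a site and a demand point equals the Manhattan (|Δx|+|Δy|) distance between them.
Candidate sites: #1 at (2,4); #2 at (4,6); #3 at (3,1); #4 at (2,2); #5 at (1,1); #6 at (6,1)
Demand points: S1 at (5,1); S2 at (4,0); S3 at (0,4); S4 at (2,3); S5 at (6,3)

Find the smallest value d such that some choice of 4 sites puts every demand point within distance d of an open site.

Open {#1, #2, #3, #6}.
  Farthest demand point is S2 at distance 2 (to #3); all others are ≤ 2.
With {#1, #3, #4, #6} the worst case is 2.
With {#1, #3, #5, #6} the worst case is 2.
No size-4 selection achieves below 2.

2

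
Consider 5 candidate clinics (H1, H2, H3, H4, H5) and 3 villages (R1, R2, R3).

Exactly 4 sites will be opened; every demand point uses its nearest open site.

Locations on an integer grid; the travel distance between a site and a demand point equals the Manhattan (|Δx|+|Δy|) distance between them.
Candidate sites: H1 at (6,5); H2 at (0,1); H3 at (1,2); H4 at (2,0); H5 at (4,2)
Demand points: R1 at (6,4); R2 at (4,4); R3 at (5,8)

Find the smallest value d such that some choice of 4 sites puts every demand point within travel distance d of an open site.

4

Open {H1, H2, H3, H4}.
  Farthest demand point is R3 at travel distance 4 (to H1); all others are ≤ 4.
With {H1, H2, H3, H5} the worst case is 4.
With {H1, H2, H4, H5} the worst case is 4.
No size-4 selection achieves below 4.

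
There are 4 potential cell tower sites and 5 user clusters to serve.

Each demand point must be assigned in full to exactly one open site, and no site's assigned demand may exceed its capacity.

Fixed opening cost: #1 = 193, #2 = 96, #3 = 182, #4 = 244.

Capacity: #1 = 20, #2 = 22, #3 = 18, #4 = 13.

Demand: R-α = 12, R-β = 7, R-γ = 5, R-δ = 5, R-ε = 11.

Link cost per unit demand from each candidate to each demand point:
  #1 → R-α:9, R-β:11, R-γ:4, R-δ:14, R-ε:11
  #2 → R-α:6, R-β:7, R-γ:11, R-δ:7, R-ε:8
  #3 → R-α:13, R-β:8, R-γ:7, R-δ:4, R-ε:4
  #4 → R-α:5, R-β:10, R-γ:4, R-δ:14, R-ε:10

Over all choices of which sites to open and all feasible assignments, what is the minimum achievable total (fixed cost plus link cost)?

Open {#2, #3}; cheapest assignment that respects the capacities:
  #2 (cap 22, load 22): R-α, R-γ, R-δ — cost 12×6 + 5×11 + 5×7 = 162
  #3 (cap 18, load 18): R-β, R-ε — cost 7×8 + 11×4 = 100
  Shipping 262, fixed 278 → total 540.
  Any other capacity-feasible assignment to {#2, #3} ships for at least 262.
Compare {#1, #2}: its best feasible assignment gives total 649.
Compare {#1, #2, #3}: its best feasible assignment gives total 676.
Every other set of open sites that can feasibly serve all demand totals ≥ 649 even under its best assignment. Minimum: 540.

540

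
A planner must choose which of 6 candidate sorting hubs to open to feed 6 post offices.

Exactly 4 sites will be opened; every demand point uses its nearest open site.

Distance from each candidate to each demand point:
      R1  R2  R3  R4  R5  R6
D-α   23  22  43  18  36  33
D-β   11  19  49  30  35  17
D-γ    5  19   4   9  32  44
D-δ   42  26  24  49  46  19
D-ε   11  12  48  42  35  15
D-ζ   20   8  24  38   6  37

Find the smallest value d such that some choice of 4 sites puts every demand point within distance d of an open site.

Open {D-α, D-γ, D-ε, D-ζ}.
  Farthest demand point is R6 at distance 15 (to D-ε); all others are ≤ 15.
With {D-β, D-γ, D-ε, D-ζ} the worst case is 15.
With {D-γ, D-δ, D-ε, D-ζ} the worst case is 15.
No size-4 selection achieves below 15.

15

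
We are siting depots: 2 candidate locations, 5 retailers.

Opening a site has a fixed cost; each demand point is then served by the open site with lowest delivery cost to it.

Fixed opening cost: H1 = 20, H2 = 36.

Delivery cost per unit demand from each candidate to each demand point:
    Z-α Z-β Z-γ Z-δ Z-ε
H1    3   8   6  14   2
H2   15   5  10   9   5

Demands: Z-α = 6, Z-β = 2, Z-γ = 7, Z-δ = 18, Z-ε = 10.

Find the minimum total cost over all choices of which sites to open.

308

Open {H1, H2}: assign each demand point to its cheapest open site.
  Z-α→H1 6×3=18, Z-β→H2 2×5=10, Z-γ→H1 7×6=42, Z-δ→H2 18×9=162, Z-ε→H1 10×2=20
  delivery cost 252, fixed 56 → total 308.
Compare {H1}: delivery cost 348 + fixed 20 = 368.
Compare {H2}: delivery cost 382 + fixed 36 = 418.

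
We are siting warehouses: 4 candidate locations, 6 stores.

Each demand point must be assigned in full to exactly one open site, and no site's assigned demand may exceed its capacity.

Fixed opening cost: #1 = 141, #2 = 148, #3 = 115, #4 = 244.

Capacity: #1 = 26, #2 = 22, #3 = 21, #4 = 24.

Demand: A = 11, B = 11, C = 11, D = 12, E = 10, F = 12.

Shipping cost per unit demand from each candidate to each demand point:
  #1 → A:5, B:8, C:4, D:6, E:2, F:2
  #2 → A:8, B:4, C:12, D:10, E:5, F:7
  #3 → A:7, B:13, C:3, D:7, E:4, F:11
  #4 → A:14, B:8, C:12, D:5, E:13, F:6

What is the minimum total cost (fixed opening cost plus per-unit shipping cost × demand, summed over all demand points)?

705

Open {#1, #2, #3}; cheapest assignment that respects the capacities:
  #1 (cap 26, load 24): D, F — cost 12×6 + 12×2 = 96
  #2 (cap 22, load 22): A, B — cost 11×8 + 11×4 = 132
  #3 (cap 21, load 21): C, E — cost 11×3 + 10×4 = 73
  Shipping 301, fixed 404 → total 705.
  Any other capacity-feasible assignment to {#1, #2, #3} ships for at least 301.
Compare {#1, #3, #4}: its best feasible assignment gives total 800.
Compare {#2, #3, #4}: its best feasible assignment gives total 844.
Every other set of open sites that can feasibly serve all demand totals ≥ 800 even under its best assignment. Minimum: 705.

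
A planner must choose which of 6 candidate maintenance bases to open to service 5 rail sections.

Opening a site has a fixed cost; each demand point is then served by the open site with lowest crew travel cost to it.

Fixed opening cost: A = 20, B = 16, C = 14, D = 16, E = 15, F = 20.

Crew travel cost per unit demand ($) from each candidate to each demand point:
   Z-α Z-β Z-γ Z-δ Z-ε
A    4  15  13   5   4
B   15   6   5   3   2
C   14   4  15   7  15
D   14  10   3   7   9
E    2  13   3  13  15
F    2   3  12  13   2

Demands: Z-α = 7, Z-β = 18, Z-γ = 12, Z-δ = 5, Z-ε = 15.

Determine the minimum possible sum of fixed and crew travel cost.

Open {B, E, F}: assign each demand point to its cheapest open site.
  Z-α→E 7×2=14, Z-β→F 18×3=54, Z-γ→E 12×3=36, Z-δ→B 5×3=15, Z-ε→B 15×2=30
  crew travel cost 149, fixed 51 → total 200.
Compare {B, D, F}: crew travel cost 149 + fixed 52 = 201.
Compare {D, F}: crew travel cost 169 + fixed 36 = 205.
Compare {B, F}: crew travel cost 173 + fixed 36 = 209.
All other subsets cost ≥ 201. Minimum total cost: 200.

200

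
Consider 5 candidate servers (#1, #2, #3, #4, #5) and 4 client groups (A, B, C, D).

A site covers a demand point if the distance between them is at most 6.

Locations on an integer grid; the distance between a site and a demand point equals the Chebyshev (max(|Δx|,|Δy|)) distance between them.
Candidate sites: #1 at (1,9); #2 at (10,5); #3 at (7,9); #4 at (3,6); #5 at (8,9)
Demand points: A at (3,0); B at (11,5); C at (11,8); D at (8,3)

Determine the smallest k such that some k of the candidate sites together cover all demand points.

Coverage sets (demand points within 6 of each site):
  #1: {}
  #2: {B, C, D}
  #3: {B, C, D}
  #4: {A, D}
  #5: {B, C, D}
No single site covers all 4 demand points.
But {#2, #4} covers everything, so the minimum is 2.

2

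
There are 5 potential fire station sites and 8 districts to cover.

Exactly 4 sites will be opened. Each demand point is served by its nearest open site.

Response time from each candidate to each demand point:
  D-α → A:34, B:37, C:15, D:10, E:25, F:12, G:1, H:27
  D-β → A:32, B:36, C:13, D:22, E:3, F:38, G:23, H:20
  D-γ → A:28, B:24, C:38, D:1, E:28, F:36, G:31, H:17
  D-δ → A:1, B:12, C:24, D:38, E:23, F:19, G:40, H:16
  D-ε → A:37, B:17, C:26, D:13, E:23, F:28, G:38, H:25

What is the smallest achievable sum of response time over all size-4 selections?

59

Open {D-α, D-β, D-γ, D-δ}.
  A→D-δ 1, B→D-δ 12, C→D-β 13, D→D-γ 1, E→D-β 3, F→D-α 12, G→D-α 1, H→D-δ 16  ⇒ total 59.
Compare {D-α, D-β, D-δ, D-ε}: total 68.
Compare {D-α, D-γ, D-δ, D-ε}: total 81.
No size-4 selection does better; minimum is 59.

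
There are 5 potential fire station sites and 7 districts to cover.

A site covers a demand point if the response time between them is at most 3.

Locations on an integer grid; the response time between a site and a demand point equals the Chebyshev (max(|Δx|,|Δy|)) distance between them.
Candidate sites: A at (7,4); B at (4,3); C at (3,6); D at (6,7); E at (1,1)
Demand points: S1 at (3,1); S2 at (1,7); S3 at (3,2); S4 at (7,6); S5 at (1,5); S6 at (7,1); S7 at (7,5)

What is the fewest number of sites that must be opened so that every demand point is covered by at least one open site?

2

Coverage sets (demand points within 3 of each site):
  A: {S4, S6, S7}
  B: {S1, S3, S4, S5, S6, S7}
  C: {S2, S5}
  D: {S4, S7}
  E: {S1, S3}
No single site covers all 7 demand points.
But {B, C} covers everything, so the minimum is 2.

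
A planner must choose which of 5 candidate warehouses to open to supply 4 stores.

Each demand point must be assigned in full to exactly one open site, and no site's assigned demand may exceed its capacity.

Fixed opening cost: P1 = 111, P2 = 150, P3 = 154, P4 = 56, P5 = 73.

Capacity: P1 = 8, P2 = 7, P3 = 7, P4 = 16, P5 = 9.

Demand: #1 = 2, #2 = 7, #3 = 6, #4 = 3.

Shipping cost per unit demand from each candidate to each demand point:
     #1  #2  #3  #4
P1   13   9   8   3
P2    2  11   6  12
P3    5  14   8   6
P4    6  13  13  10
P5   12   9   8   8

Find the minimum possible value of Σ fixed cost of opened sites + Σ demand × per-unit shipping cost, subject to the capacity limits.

Open {P4, P5}; cheapest assignment that respects the capacities:
  P4 (cap 16, load 9): #1, #2 — cost 2×6 + 7×13 = 103
  P5 (cap 9, load 9): #3, #4 — cost 6×8 + 3×8 = 72
  Shipping 175, fixed 129 → total 304.
  Any other capacity-feasible assignment to {P4, P5} ships for at least 175.
Compare {P1, P4}: its best feasible assignment gives total 348.
Compare {P2, P4}: its best feasible assignment gives total 375.
Every other set of open sites that can feasibly serve all demand totals ≥ 348 even under its best assignment. Minimum: 304.

304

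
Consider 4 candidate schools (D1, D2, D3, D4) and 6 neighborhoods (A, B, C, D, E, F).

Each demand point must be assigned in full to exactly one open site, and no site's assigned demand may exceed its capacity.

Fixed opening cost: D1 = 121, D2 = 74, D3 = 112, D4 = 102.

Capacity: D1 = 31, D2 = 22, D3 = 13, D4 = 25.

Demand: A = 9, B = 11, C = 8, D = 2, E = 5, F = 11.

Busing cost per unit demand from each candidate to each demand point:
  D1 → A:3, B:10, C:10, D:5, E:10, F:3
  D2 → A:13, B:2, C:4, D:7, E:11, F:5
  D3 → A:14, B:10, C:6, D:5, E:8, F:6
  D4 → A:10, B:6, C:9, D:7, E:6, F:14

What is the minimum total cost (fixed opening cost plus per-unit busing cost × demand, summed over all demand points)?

Open {D1, D2}; cheapest assignment that respects the capacities:
  D1 (cap 31, load 27): A, D, E, F — cost 9×3 + 2×5 + 5×10 + 11×3 = 120
  D2 (cap 22, load 19): B, C — cost 11×2 + 8×4 = 54
  Shipping 174, fixed 195 → total 369.
  Any other capacity-feasible assignment to {D1, D2} ships for at least 174.
Compare {D1, D2, D4}: its best feasible assignment gives total 451.
Compare {D2, D4}: its best feasible assignment gives total 459.
Every other set of open sites that can feasibly serve all demand totals ≥ 451 even under its best assignment. Minimum: 369.

369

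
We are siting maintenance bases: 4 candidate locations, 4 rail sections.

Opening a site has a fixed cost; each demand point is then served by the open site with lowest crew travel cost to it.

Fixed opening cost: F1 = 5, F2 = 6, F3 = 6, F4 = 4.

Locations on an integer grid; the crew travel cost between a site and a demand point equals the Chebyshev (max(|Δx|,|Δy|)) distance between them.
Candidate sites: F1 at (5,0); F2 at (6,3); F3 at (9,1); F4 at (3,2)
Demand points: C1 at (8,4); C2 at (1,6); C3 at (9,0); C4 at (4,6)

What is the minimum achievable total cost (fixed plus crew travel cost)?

19

Open {F2}: assign each demand point to its cheapest open site.
  C1→F2 2, C2→F2 5, C3→F2 3, C4→F2 3
  crew travel cost 13, fixed 6 → total 19.
Compare {F2, F4}: crew travel cost 12 + fixed 10 = 22.
Compare {F3, F4}: crew travel cost 12 + fixed 10 = 22.
Compare {F3}: crew travel cost 17 + fixed 6 = 23.
All other subsets cost ≥ 22. Minimum total cost: 19.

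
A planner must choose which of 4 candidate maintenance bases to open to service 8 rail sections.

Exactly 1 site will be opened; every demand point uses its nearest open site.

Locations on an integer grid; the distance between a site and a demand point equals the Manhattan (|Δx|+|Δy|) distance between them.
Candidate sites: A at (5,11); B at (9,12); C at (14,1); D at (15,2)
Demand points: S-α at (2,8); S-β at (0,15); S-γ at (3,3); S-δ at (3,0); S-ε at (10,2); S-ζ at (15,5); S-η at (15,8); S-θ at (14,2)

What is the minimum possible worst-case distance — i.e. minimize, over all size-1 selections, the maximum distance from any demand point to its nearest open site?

Open {A}.
  Farthest demand point is S-θ at distance 18 (to A); all others are ≤ 18.
With {B} the worst case is 18.
With {C} the worst case is 28.
No size-1 selection achieves below 18.

18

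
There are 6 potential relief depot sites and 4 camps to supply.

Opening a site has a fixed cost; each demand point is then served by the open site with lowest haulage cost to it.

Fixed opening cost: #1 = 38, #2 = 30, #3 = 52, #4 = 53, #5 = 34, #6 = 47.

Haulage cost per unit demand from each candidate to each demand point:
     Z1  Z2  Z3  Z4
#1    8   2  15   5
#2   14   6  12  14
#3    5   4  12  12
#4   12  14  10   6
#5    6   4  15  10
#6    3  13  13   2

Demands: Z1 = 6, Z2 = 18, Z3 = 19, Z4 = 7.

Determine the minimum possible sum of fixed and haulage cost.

Open {#1, #4, #6}: assign each demand point to its cheapest open site.
  Z1→#6 6×3=18, Z2→#1 18×2=36, Z3→#4 19×10=190, Z4→#6 7×2=14
  haulage cost 258, fixed 138 → total 396.
Compare {#1, #4}: haulage cost 309 + fixed 91 = 400.
Compare {#1, #6}: haulage cost 315 + fixed 85 = 400.
Compare {#1, #2, #6}: haulage cost 296 + fixed 115 = 411.
All other subsets cost ≥ 400. Minimum total cost: 396.

396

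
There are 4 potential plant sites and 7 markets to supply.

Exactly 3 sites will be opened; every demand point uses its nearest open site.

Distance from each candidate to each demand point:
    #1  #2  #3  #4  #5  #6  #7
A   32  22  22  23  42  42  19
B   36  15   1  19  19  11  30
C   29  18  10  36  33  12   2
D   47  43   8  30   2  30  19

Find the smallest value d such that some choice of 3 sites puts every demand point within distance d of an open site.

29

Open {A, B, C}.
  Farthest demand point is #1 at distance 29 (to C); all others are ≤ 29.
With {A, C, D} the worst case is 29.
With {B, C, D} the worst case is 29.
No size-3 selection achieves below 29.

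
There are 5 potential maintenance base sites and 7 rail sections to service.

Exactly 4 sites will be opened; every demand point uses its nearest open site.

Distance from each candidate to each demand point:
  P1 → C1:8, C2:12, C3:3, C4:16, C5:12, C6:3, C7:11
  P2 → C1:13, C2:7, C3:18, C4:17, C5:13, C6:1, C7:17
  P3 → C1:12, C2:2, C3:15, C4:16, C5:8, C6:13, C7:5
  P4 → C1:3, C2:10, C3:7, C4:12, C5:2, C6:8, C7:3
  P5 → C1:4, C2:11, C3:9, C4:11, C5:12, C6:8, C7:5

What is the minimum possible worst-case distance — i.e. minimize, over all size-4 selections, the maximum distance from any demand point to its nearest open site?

Open {P1, P2, P3, P5}.
  Farthest demand point is C4 at distance 11 (to P5); all others are ≤ 11.
With {P1, P2, P4, P5} the worst case is 11.
With {P1, P3, P4, P5} the worst case is 11.
No size-4 selection achieves below 11.

11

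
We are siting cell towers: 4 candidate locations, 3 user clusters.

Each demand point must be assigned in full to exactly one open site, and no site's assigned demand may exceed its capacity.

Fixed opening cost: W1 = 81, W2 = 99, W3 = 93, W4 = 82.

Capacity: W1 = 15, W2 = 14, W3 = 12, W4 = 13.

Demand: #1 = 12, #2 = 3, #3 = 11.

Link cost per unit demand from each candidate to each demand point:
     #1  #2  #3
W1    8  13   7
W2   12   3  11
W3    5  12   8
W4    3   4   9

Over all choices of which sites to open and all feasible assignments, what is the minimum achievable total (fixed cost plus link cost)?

315

Open {W1, W4}; cheapest assignment that respects the capacities:
  W1 (cap 15, load 14): #2, #3 — cost 3×13 + 11×7 = 116
  W4 (cap 13, load 12): #1 — cost 12×3 = 36
  Shipping 152, fixed 163 → total 315.
  Any other capacity-feasible assignment to {W1, W4} ships for at least 152.
Compare {W2, W4}: its best feasible assignment gives total 347.
Compare {W1, W3}: its best feasible assignment gives total 350.
Every other set of open sites that can feasibly serve all demand totals ≥ 347 even under its best assignment. Minimum: 315.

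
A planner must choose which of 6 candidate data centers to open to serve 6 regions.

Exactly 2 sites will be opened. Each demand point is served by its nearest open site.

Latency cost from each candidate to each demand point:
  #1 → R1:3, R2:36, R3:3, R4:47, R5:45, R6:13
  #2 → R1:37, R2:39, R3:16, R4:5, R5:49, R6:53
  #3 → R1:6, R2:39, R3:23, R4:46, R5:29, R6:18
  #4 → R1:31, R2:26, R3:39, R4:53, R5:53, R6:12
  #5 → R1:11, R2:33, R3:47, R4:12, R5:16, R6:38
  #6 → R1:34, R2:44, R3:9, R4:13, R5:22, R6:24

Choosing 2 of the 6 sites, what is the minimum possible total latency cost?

80

Open {#1, #5}.
  R1→#1 3, R2→#5 33, R3→#1 3, R4→#5 12, R5→#5 16, R6→#1 13  ⇒ total 80.
Compare {#1, #6}: total 90.
Compare {#1, #2}: total 105.
No size-2 selection does better; minimum is 80.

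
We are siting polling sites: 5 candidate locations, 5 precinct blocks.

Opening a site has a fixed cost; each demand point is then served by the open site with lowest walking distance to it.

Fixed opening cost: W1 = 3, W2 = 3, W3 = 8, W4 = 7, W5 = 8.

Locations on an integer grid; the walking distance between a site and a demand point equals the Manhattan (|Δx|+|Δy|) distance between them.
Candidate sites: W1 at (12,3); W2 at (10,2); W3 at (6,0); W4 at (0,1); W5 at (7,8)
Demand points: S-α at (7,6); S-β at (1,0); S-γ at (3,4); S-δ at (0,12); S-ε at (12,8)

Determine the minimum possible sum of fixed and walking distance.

41

Open {W4, W5}: assign each demand point to its cheapest open site.
  S-α→W5 2, S-β→W4 2, S-γ→W4 6, S-δ→W4 11, S-ε→W5 5
  walking distance 26, fixed 15 → total 41.
Compare {W1, W4}: walking distance 32 + fixed 10 = 42.
Compare {W2, W4}: walking distance 34 + fixed 10 = 44.
Compare {W1, W2, W4}: walking distance 31 + fixed 13 = 44.
All other subsets cost ≥ 42. Minimum total cost: 41.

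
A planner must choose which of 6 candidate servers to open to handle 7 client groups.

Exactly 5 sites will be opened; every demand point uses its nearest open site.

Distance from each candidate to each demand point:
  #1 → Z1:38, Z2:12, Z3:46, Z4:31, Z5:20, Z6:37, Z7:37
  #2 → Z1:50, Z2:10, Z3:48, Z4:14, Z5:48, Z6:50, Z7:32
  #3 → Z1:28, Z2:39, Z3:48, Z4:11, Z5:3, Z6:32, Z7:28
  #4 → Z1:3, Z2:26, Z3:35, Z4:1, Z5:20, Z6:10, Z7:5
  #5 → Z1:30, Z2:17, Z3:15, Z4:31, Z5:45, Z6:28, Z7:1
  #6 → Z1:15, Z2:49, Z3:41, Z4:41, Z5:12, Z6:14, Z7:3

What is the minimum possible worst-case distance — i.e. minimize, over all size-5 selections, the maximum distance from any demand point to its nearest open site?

15

Open {#1, #2, #3, #4, #5}.
  Farthest demand point is Z3 at distance 15 (to #5); all others are ≤ 15.
With {#1, #2, #3, #5, #6} the worst case is 15.
With {#1, #2, #4, #5, #6} the worst case is 15.
No size-5 selection achieves below 15.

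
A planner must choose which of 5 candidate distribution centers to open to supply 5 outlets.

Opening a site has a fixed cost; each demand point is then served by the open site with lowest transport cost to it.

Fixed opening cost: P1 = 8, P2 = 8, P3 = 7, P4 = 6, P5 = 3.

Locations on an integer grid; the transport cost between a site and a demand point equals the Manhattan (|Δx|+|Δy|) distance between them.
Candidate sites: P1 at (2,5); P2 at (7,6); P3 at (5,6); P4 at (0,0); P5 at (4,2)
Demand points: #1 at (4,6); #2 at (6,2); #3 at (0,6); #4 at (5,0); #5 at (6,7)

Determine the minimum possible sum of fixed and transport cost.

Open {P3, P5}: assign each demand point to its cheapest open site.
  #1→P3 1, #2→P5 2, #3→P3 5, #4→P5 3, #5→P3 2
  transport cost 13, fixed 10 → total 23.
Compare {P3}: transport cost 19 + fixed 7 = 26.
Compare {P5}: transport cost 24 + fixed 3 = 27.
Compare {P1, P5}: transport cost 17 + fixed 11 = 28.
All other subsets cost ≥ 26. Minimum total cost: 23.

23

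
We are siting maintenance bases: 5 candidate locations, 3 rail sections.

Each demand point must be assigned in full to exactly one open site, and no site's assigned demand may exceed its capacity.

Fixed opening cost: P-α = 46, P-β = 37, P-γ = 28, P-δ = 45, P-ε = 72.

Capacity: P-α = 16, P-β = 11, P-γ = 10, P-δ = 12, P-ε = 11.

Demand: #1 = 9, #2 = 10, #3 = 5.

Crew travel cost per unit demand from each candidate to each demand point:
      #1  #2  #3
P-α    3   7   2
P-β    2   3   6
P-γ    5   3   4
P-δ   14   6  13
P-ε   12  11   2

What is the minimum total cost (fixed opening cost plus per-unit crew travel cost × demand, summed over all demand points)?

141

Open {P-α, P-γ}; cheapest assignment that respects the capacities:
  P-α (cap 16, load 14): #1, #3 — cost 9×3 + 5×2 = 37
  P-γ (cap 10, load 10): #2 — cost 10×3 = 30
  Shipping 67, fixed 74 → total 141.
  Any other capacity-feasible assignment to {P-α, P-γ} ships for at least 67.
Compare {P-α, P-β}: its best feasible assignment gives total 150.
Compare {P-α, P-β, P-γ}: its best feasible assignment gives total 169.
Every other set of open sites that can feasibly serve all demand totals ≥ 150 even under its best assignment. Minimum: 141.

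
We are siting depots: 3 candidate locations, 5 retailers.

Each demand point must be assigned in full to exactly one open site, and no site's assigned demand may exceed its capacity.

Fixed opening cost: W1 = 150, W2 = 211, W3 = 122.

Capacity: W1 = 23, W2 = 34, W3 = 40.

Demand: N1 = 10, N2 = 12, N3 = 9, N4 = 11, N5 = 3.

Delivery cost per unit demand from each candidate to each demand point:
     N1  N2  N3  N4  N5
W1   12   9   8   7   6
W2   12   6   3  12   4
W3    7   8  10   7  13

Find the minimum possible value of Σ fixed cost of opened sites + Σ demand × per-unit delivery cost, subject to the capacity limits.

591

Open {W2, W3}; cheapest assignment that respects the capacities:
  W2 (cap 34, load 24): N2, N3, N5 — cost 12×6 + 9×3 + 3×4 = 111
  W3 (cap 40, load 21): N1, N4 — cost 10×7 + 11×7 = 147
  Shipping 258, fixed 333 → total 591.
  Any other capacity-feasible assignment to {W2, W3} ships for at least 258.
Compare {W1, W3}: its best feasible assignment gives total 605.
Compare {W1, W2}: its best feasible assignment gives total 669.
Every other set of open sites that can feasibly serve all demand totals ≥ 605 even under its best assignment. Minimum: 591.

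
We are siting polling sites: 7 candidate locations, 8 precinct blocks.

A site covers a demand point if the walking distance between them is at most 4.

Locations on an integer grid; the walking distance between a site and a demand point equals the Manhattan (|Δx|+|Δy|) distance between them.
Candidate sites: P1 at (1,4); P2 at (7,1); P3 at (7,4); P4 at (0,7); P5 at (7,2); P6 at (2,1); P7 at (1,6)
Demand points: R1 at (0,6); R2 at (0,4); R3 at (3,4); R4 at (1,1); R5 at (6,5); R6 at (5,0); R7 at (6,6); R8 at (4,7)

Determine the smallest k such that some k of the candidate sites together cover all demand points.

Coverage sets (demand points within 4 of each site):
  P1: {R1, R2, R3, R4}
  P2: {R6}
  P3: {R3, R5, R7}
  P4: {R1, R2, R8}
  P5: {R5, R6}
  P6: {R3, R4, R6}
  P7: {R1, R2, R3, R8}
No 2 sites suffice: every size-2 union leaves at least one demand point uncovered.
But {P3, P4, P6} covers everything, so the minimum is 3.

3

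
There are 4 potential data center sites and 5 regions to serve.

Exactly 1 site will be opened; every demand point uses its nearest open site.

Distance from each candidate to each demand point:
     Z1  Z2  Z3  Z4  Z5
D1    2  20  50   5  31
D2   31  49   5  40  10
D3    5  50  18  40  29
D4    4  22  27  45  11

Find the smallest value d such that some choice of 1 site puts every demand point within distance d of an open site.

Open {D4}.
  Farthest demand point is Z4 at distance 45 (to D4); all others are ≤ 45.
With {D2} the worst case is 49.
With {D1} the worst case is 50.
No size-1 selection achieves below 45.

45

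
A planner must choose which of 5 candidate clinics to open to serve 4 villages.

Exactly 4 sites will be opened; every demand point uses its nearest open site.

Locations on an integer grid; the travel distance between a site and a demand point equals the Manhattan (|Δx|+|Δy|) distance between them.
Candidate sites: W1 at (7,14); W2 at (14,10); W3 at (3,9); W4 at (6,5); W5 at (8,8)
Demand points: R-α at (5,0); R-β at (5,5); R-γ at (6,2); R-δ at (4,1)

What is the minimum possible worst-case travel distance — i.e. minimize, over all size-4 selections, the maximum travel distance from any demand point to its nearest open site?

Open {W1, W2, W3, W4}.
  Farthest demand point is R-α at travel distance 6 (to W4); all others are ≤ 6.
With {W1, W2, W4, W5} the worst case is 6.
With {W1, W3, W4, W5} the worst case is 6.
No size-4 selection achieves below 6.

6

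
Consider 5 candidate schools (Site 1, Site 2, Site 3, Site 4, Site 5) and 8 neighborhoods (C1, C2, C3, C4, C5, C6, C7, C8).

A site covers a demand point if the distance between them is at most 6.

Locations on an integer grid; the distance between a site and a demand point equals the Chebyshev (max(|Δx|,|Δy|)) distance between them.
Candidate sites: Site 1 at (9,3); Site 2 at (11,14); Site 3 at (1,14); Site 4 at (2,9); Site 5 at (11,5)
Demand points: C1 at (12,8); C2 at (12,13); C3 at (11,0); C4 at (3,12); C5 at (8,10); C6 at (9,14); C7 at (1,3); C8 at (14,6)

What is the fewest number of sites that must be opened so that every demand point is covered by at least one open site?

Coverage sets (demand points within 6 of each site):
  Site 1: {C1, C3, C8}
  Site 2: {C1, C2, C5, C6}
  Site 3: {C4}
  Site 4: {C4, C5, C7}
  Site 5: {C1, C3, C5, C8}
No 2 sites suffice: every size-2 union leaves at least one demand point uncovered.
But {Site 1, Site 2, Site 4} covers everything, so the minimum is 3.

3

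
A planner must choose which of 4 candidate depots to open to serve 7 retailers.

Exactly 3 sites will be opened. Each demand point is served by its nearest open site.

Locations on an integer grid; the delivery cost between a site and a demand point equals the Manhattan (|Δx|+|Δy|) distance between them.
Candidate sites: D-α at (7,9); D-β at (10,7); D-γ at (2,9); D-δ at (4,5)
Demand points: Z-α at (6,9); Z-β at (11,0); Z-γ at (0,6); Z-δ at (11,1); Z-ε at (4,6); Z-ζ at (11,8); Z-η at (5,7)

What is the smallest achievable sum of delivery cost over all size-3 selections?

27

Open {D-α, D-β, D-δ}.
  Z-α→D-α 1, Z-β→D-β 8, Z-γ→D-δ 5, Z-δ→D-β 7, Z-ε→D-δ 1, Z-ζ→D-β 2, Z-η→D-δ 3  ⇒ total 27.
Compare {D-β, D-γ, D-δ}: total 30.
Compare {D-α, D-β, D-γ}: total 32.
No size-3 selection does better; minimum is 27.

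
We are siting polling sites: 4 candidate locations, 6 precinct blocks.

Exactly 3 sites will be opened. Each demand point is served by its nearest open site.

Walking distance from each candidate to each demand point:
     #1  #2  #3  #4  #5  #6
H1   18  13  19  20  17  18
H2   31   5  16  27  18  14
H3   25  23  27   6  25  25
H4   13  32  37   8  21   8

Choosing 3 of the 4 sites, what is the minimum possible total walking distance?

66

Open {H2, H3, H4}.
  #1→H4 13, #2→H2 5, #3→H2 16, #4→H3 6, #5→H2 18, #6→H4 8  ⇒ total 66.
Compare {H1, H2, H4}: total 67.
Compare {H1, H2, H3}: total 76.
No size-3 selection does better; minimum is 66.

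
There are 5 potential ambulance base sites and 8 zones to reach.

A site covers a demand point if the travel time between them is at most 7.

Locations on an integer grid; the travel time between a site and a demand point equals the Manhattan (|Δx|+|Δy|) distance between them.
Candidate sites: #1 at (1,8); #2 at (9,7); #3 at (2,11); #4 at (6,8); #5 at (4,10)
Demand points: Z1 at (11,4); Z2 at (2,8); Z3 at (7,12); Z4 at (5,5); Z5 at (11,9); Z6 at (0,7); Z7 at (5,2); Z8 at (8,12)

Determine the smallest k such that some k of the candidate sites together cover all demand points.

Coverage sets (demand points within 7 of each site):
  #1: {Z2, Z4, Z6}
  #2: {Z1, Z3, Z4, Z5, Z8}
  #3: {Z2, Z3, Z6, Z8}
  #4: {Z2, Z3, Z4, Z5, Z6, Z7, Z8}
  #5: {Z2, Z3, Z4, Z6, Z8}
No single site covers all 8 demand points.
But {#2, #4} covers everything, so the minimum is 2.

2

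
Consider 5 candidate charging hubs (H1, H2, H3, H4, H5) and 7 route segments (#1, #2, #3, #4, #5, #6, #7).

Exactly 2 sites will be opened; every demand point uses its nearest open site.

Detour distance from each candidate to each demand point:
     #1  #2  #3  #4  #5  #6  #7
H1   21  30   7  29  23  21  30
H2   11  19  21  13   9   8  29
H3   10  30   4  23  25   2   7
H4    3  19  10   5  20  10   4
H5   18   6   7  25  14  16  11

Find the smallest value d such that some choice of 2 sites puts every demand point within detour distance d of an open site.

13

Open {H2, H5}.
  Farthest demand point is #4 at detour distance 13 (to H2); all others are ≤ 13.
With {H4, H5} the worst case is 14.
With {H2, H3} the worst case is 19.
No size-2 selection achieves below 13.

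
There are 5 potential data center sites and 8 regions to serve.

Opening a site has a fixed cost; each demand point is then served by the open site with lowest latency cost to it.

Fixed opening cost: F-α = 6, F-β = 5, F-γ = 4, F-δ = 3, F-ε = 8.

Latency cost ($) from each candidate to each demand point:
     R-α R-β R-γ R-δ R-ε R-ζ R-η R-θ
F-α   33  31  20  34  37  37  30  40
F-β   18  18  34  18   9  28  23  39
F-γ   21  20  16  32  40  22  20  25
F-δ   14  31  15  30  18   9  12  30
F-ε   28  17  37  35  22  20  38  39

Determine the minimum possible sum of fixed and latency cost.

Open {F-β, F-γ, F-δ}: assign each demand point to its cheapest open site.
  R-α→F-δ 14, R-β→F-β 18, R-γ→F-δ 15, R-δ→F-β 18, R-ε→F-β 9, R-ζ→F-δ 9, R-η→F-δ 12, R-θ→F-γ 25
  latency cost 120, fixed 12 → total 132.
Compare {F-β, F-δ}: latency cost 125 + fixed 8 = 133.
Compare {F-α, F-β, F-γ, F-δ}: latency cost 120 + fixed 18 = 138.
Compare {F-α, F-β, F-δ}: latency cost 125 + fixed 14 = 139.
All other subsets cost ≥ 133. Minimum total cost: 132.

132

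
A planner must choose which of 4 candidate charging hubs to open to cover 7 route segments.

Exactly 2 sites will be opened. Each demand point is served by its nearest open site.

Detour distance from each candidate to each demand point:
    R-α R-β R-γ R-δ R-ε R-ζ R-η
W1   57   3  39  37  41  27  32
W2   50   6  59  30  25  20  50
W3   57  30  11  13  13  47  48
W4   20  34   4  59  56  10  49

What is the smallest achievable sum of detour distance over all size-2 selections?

Open {W3, W4}.
  R-α→W4 20, R-β→W3 30, R-γ→W4 4, R-δ→W3 13, R-ε→W3 13, R-ζ→W4 10, R-η→W3 48  ⇒ total 138.
Compare {W2, W4}: total 144.
Compare {W1, W4}: total 147.
No size-2 selection does better; minimum is 138.

138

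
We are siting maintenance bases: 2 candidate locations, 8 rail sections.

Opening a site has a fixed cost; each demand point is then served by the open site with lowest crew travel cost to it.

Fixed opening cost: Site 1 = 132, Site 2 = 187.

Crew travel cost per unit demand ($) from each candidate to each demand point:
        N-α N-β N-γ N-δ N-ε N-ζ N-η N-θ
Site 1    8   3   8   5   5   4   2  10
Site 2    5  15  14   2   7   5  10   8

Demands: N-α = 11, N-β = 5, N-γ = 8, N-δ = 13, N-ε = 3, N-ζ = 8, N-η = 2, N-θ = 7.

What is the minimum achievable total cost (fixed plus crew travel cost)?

485

Open {Site 1}: assign each demand point to its cheapest open site.
  N-α→Site 1 11×8=88, N-β→Site 1 5×3=15, N-γ→Site 1 8×8=64, N-δ→Site 1 13×5=65, N-ε→Site 1 3×5=15, N-ζ→Site 1 8×4=32, N-η→Site 1 2×2=4, N-θ→Site 1 7×10=70
  crew travel cost 353, fixed 132 → total 485.
Compare {Site 1, Site 2}: crew travel cost 267 + fixed 319 = 586.
Compare {Site 2}: crew travel cost 405 + fixed 187 = 592.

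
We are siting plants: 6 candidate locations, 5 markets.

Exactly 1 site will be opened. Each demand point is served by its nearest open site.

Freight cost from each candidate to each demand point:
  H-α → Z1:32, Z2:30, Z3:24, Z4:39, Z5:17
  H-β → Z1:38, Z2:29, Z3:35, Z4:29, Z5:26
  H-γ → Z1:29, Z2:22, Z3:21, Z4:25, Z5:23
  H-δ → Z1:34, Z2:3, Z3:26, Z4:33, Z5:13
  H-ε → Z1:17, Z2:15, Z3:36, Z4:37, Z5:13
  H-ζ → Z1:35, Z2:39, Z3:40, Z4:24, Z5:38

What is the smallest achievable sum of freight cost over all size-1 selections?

Open {H-δ}.
  Z1→H-δ 34, Z2→H-δ 3, Z3→H-δ 26, Z4→H-δ 33, Z5→H-δ 13  ⇒ total 109.
Compare {H-ε}: total 118.
Compare {H-γ}: total 120.
No size-1 selection does better; minimum is 109.

109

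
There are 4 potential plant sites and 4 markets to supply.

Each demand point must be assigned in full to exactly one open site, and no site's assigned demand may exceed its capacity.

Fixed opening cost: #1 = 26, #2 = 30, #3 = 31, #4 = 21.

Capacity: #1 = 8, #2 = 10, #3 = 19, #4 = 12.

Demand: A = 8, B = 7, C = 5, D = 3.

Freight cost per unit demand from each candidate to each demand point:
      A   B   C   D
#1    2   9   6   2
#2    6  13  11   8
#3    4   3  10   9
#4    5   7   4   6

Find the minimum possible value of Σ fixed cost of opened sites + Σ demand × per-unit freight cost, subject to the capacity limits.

Open {#3, #4}; cheapest assignment that respects the capacities:
  #3 (cap 19, load 15): A, B — cost 8×4 + 7×3 = 53
  #4 (cap 12, load 8): C, D — cost 5×4 + 3×6 = 38
  Shipping 91, fixed 52 → total 143.
  Any other capacity-feasible assignment to {#3, #4} ships for at least 91.
Compare {#1, #3}: its best feasible assignment gives total 146.
Compare {#1, #3, #4}: its best feasible assignment gives total 153.
Every other set of open sites that can feasibly serve all demand totals ≥ 146 even under its best assignment. Minimum: 143.

143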